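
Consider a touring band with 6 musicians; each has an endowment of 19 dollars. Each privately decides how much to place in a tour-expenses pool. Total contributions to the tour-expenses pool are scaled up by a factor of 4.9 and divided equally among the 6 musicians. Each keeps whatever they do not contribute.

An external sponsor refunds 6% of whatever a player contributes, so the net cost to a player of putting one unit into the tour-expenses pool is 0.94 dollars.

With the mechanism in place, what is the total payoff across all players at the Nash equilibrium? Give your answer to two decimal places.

The effective private return is (4.9/6) / 0.94 = 0.8688, which is still under 1, so the mechanism doesn't change anyone's dominant strategy: zero contribution.
At the Nash equilibrium no one contributes; group total payoff = 6 × 19 = 114.

114.00 dollars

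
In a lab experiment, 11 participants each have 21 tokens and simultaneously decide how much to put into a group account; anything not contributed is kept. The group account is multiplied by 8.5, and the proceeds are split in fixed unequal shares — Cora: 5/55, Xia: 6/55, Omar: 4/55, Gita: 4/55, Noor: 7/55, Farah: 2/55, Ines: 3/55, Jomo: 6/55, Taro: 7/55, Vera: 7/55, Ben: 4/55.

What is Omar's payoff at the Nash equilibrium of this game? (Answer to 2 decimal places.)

59.95 tokens

For player j, contributing a unit is worthwhile iff 8.5 × (j's share) ≥ 1, i.e. iff j's share is at least 0.1176.
Noor, Taro and Vera clear that bar, contributing 21 each; the remaining 8 contribute 0. Total contributed: 63.
Omar keeps 21 and receives 8.5 × 63 × 4/55 = 38.95 from the group account, for a payoff of 59.95.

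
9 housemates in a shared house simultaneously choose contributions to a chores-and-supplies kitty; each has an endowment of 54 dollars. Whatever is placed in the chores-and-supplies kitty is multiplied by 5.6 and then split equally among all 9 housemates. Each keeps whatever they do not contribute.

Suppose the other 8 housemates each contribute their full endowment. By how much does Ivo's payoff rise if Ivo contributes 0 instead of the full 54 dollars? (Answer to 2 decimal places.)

20.40 dollars

Switching from a contribution of 54 to 0 lets Ivo keep an extra 54 dollars, but lowers the chores-and-supplies kitty by 54, which costs Ivo their own share of that drop: 5.6/9 × 54 = 33.60.
Net gain = 54 − 33.60 = 20.40. The private return per contributed unit (0.6222) is below 1, so free-riding is indeed the best response regardless of what the others do.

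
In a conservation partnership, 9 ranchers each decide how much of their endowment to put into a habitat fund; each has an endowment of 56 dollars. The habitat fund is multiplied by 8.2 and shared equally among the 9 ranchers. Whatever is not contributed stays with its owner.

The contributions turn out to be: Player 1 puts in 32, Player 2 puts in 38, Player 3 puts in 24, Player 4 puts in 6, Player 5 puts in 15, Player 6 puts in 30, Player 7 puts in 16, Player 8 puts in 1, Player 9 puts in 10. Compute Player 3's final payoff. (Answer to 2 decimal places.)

Total contributed: 32 + 38 + 24 + 6 + 15 + 30 + 16 + 1 + 10 = 172.
Each receives 8.2 × 172 / 9 = 156.71 from the habitat fund.
Player 3 keeps 56 − 24 = 32, so Player 3's payoff is 32 + 156.71 = 188.71.

188.71 dollars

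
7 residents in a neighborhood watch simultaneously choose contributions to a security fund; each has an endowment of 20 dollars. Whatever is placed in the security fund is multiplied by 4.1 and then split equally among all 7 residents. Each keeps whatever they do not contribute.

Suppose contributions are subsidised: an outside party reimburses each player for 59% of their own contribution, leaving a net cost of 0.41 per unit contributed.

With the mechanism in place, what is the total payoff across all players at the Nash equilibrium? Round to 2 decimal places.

Under the mechanism each unit contributed yields (4.1/7) / 0.41 = 1.4286 back to its contributor per unit of net cost, which exceeds 1, making full contribution the dominant choice for everyone.
So the Nash equilibrium is full contribution by all 7; the group earns 7 × (20 × 0.59 + 4.1 × 20) = 656.60.

656.60 dollars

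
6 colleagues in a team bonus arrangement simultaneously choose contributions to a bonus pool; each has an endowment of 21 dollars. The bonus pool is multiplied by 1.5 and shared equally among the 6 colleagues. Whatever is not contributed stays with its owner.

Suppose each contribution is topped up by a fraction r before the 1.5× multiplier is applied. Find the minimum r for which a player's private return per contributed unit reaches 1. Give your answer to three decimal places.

With matching at rate r, one contributed unit becomes (1 + r) in the bonus pool and returns 1.5 × (1 + r) / 6 to the contributor.
Setting this equal to 1: 1 + r = 6/1.5 = 4.0000.
So the minimum matching rate is r = 4.0000 − 1 = 3.000.

3.000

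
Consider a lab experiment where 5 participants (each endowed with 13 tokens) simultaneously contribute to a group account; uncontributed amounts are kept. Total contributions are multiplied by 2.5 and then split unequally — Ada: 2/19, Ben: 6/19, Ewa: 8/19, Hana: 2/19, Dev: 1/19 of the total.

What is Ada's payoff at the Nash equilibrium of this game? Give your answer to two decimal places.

Player j's private return per contributed unit is 2.5 × (j's share). Contributing is weakly dominant for j when that share is at least 1/2.5 = 0.4000, and contributing 0 is dominant otherwise.
Only Ewa (8/19) clears that bar, contributing 13; the remaining 4 contribute 0. Total contributed: 13.
Ada keeps 13 and receives 2.5 × 13 × 2/19 = 3.42 from the group account, for a payoff of 16.42.

16.42 tokens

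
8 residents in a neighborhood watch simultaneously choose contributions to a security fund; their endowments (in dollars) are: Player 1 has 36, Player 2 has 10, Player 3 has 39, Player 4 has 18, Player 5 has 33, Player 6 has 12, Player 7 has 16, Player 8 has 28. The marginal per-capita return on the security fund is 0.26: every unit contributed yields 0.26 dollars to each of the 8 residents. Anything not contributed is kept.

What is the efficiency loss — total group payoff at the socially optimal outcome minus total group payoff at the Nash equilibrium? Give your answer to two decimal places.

The private return per contributed unit is 0.26 < 1 for everyone, so the Nash equilibrium is zero contribution and the group total is Σ E_j = 36 + 10 + 39 + 18 + 33 + 12 + 16 + 28 = 192.
Each contributed unit returns 2.080 to the group, so the social optimum is full contribution by everyone: group total = 2.080 × 192 = 399.36.
Efficiency loss = (2.080 − 1) × 192 = 207.36.

207.36 dollars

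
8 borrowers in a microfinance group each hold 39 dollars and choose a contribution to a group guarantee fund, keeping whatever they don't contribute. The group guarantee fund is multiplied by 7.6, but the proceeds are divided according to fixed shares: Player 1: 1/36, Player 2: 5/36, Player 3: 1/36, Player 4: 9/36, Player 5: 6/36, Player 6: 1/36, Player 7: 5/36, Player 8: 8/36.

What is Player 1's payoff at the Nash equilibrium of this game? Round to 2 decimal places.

For player j, contributing a unit is worthwhile iff 7.6 × (j's share) ≥ 1, i.e. iff j's share is at least 0.1316.
Player 2, Player 4, Player 5, Player 7 and Player 8 are above the threshold, contributing 39 each; the remaining 3 contribute 0. Total contributed: 195.
Player 1 keeps 39 and receives 7.6 × 195 × 1/36 = 41.17 from the group guarantee fund, for a payoff of 80.17.

80.17 dollars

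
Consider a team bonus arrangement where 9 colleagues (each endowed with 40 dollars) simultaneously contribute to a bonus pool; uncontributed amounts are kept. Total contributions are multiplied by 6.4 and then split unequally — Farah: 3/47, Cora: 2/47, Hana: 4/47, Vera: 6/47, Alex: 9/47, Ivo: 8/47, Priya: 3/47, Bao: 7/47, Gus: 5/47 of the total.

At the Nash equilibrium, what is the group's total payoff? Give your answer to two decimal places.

792.00 dollars

For player j, contributing a unit is worthwhile iff 6.4 × (j's share) ≥ 1, i.e. iff j's share is at least 0.1563.
The shares above 0.1563 belong to Alex and Ivo, contributing 40 each; the remaining 7 contribute 0. Total contributed: 80.
The bonus pool pays out 6.4 × 80 = 512.00 in total (split across the unequal shares, but the aggregate is all that matters for the group sum).
The 7 free-riders keep 40 each, adding 280. Group total = 280 + 512.00 = 792.00.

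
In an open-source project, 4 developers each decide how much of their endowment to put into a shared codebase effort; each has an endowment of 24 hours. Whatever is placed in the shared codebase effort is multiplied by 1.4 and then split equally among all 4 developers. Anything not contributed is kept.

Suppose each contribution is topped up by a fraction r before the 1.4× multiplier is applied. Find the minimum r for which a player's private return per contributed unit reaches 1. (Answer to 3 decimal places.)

With matching at rate r, one contributed unit becomes (1 + r) in the shared codebase effort and returns 1.4 × (1 + r) / 4 to the contributor.
Setting this equal to 1: 1 + r = 4/1.4 = 2.8571.
So the minimum matching rate is r = 2.8571 − 1 = 1.857.

1.857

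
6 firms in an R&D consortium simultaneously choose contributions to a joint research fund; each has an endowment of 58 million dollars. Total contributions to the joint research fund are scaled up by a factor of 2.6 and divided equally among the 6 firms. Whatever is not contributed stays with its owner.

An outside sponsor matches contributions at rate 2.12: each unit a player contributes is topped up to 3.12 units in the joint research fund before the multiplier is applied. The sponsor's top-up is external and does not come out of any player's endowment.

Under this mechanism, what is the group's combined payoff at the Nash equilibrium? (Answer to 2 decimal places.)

2822.98 million dollars

Under the mechanism each unit contributed yields 2.6 × 3.12 / 6 = 1.3520 back to its contributor per unit of net cost, which exceeds 1, making full contribution the dominant choice for everyone.
At the Nash equilibrium everyone contributes 58. Group total payoff = 2.6 × 3.12 × 348 = 2822.98.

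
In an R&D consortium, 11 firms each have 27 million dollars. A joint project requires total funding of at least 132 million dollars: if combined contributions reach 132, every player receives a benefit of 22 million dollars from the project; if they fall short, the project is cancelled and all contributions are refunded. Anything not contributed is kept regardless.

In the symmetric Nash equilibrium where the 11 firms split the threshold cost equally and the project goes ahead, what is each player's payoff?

37 million dollars

Equal share of the threshold: 132/11 = 12.
At this profile no one gains by cutting their contribution: any cut drops the total below 132, the project is cancelled, contributions are refunded, and the deviator ends with 27, which is less than 27 − 12 + 22 = 37. Contributing more than 12 just wastes the excess. So contributing exactly 12 is a best response.
Each player's payoff: 27 − 12 + 22 = 37.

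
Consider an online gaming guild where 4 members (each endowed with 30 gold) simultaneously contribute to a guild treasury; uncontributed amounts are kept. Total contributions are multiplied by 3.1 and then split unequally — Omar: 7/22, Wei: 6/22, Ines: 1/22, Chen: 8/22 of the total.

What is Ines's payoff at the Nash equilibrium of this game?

34.23 gold

Each unit j contributes comes back to j as 3.1 × (j's share), so j prefers to contribute only if that share exceeds 1/3.1 = 0.3226; otherwise keeping the unit dominates.
Chen alone (share 8/22) is above the threshold, contributing 30; the remaining 3 contribute 0. Total contributed: 30.
Ines keeps 30 and receives 3.1 × 30 × 1/22 = 4.23 from the guild treasury, for a payoff of 34.23.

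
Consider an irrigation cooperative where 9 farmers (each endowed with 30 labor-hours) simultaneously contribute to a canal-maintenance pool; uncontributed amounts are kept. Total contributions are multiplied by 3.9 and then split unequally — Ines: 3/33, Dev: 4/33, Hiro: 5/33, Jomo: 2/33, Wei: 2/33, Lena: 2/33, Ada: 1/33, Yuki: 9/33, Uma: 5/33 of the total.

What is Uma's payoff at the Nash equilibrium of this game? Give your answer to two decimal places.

47.73 labor-hours

A player with share s gets back 3.9·s per unit contributed, so full contribution is dominant for anyone with s > 1/3.9 = 0.2564 and zero contribution is dominant for anyone below.
The only share above 0.2564 is Yuki's 9/33, contributing 30; the remaining 8 contribute 0. Total contributed: 30.
Uma keeps 30 and receives 3.9 × 30 × 5/33 = 17.73 from the canal-maintenance pool, for a payoff of 47.73.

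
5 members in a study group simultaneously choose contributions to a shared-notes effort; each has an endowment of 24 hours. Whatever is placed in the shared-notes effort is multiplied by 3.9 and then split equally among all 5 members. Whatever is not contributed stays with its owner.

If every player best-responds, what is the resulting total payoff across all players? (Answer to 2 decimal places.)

120.00 hours

Each contributed unit returns 3.9/5 = 0.7800 to its contributor — below 1 — so contributing 0 is dominant for every player. At the Nash equilibrium everyone keeps their 24, and the group total is 5 × 24 = 120.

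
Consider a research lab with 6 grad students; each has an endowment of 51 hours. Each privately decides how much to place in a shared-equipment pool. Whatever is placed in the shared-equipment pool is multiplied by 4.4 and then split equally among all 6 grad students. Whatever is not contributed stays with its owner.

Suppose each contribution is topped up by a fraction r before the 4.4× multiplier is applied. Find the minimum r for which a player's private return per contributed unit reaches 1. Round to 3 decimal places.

With matching at rate r, one contributed unit becomes (1 + r) in the shared-equipment pool and returns 4.4 × (1 + r) / 6 to the contributor.
Setting this equal to 1: 1 + r = 6/4.4 = 1.3636.
So the minimum matching rate is r = 1.3636 − 1 = 0.364.

0.364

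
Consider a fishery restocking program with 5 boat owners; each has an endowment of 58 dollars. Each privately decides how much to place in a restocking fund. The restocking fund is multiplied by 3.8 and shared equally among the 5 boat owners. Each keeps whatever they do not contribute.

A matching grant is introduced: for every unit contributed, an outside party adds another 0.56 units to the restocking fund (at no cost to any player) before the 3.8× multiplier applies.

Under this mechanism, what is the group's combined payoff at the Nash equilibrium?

1719.12 dollars

Under the mechanism each unit contributed yields 3.8 × 1.56 / 5 = 1.1856 back to its contributor per unit of net cost, which exceeds 1, making full contribution the dominant choice for everyone.
So the Nash equilibrium is full contribution by all 5; the group earns 3.8 × 1.56 × 290 = 1719.12.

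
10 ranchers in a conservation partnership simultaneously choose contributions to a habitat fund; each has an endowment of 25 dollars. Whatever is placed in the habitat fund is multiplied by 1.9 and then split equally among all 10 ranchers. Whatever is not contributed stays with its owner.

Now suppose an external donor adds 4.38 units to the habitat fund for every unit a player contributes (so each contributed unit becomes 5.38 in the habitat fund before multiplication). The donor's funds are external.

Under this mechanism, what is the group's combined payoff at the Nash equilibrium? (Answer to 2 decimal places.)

2555.50 dollars

The effective private return per unit is now 1.9 × 5.38 / 10 = 1.0222 > 1, so every player's dominant strategy flips to full contribution.
So the Nash equilibrium is full contribution by all 10; the group earns 1.9 × 5.38 × 250 = 2555.50.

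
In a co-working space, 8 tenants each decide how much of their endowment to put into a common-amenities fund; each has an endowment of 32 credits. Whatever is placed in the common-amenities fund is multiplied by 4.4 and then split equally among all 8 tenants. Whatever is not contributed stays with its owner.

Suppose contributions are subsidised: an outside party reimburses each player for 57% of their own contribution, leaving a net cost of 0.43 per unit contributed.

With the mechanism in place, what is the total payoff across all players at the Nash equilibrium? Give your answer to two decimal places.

With the mechanism, a contributed unit returns (4.4/8) / 0.43 = 1.2791 per unit of net cost to the contributor — now above 1 — so contributing fully is weakly dominant for every player.
So the Nash equilibrium is full contribution by all 8; the group earns 8 × (32 × 0.57 + 4.4 × 32) = 1272.32.

1272.32 credits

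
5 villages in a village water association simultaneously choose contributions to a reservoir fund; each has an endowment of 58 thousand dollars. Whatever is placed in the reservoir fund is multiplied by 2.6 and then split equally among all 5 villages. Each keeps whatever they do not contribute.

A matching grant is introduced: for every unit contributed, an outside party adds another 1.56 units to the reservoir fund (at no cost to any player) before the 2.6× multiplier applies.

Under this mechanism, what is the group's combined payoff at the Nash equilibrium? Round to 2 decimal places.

1930.24 thousand dollars

Under the mechanism each unit contributed yields 2.6 × 2.56 / 5 = 1.3312 back to its contributor per unit of net cost, which exceeds 1, making full contribution the dominant choice for everyone.
So the Nash equilibrium is full contribution by all 5; the group earns 2.6 × 2.56 × 290 = 1930.24.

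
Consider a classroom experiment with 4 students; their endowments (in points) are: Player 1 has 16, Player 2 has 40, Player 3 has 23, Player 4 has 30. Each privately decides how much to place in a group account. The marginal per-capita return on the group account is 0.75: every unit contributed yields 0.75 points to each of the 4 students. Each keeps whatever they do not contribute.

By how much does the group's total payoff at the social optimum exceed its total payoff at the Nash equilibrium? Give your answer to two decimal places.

The private return per contributed unit is 0.75 < 1 for everyone, so the Nash equilibrium is zero contribution and the group total is Σ E_j = 16 + 40 + 23 + 30 = 109.
Each contributed unit returns 3.000 to the group, so the social optimum is full contribution by everyone: group total = 3.000 × 109 = 327.00.
Efficiency loss = (3.000 − 1) × 109 = 218.00.

218.00 points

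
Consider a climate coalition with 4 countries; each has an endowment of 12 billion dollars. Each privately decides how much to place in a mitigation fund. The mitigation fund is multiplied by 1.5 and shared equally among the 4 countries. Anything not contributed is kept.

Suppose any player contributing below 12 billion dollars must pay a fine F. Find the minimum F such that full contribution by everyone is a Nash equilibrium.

Given the others contribute fully, the best deviation is to contribute 0 (any partial contribution still incurs the fine and gives up units whose private return 0.3750 is below 1).
Deviating from 12 to 0 saves 12 billion dollars but forfeits the deviator's share of the drop in the mitigation fund: 1.5/4 × 12 = 4.50.
So the deviation gain is 12 − 4.50 = 7.50, and the fine must be at least 7.50 billion dollars to wipe it out.

7.50 billion dollars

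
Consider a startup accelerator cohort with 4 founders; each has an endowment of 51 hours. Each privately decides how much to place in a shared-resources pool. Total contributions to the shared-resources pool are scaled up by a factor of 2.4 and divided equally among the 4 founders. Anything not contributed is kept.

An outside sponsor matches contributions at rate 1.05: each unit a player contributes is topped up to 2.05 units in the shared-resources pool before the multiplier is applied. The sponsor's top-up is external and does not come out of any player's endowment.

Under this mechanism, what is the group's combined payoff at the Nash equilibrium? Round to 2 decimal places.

1003.68 hours

Under the mechanism each unit contributed yields 2.4 × 2.05 / 4 = 1.2300 back to its contributor per unit of net cost, which exceeds 1, making full contribution the dominant choice for everyone.
So the Nash equilibrium is full contribution by all 4; the group earns 2.4 × 2.05 × 204 = 1003.68.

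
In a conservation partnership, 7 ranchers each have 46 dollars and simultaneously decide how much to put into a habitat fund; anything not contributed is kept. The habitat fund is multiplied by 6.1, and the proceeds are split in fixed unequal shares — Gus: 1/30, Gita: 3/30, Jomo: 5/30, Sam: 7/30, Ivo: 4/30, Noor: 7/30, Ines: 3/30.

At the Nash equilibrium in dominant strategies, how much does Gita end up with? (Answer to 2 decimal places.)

130.18 dollars

For player j, contributing a unit is worthwhile iff 6.1 × (j's share) ≥ 1, i.e. iff j's share is at least 0.1639.
Jomo, Sam and Noor are above the threshold, contributing 46 each; the remaining 4 contribute 0. Total contributed: 138.
Gita keeps 46 and receives 6.1 × 138 × 3/30 = 84.18 from the habitat fund, for a payoff of 130.18.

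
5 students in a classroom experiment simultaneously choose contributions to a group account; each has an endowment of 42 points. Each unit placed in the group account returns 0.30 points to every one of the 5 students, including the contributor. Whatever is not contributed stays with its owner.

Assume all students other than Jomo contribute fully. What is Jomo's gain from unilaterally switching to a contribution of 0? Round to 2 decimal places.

29.40 points

Switching from a contribution of 42 to 0 lets Jomo keep an extra 42 points, but lowers the group account by 42, which costs Jomo their own share of that drop: 0.30 × 42 = 12.60.
Net gain = 42 − 12.60 = 29.40. The private return per contributed unit (0.30) is below 1, so free-riding is indeed the best response regardless of what the others do.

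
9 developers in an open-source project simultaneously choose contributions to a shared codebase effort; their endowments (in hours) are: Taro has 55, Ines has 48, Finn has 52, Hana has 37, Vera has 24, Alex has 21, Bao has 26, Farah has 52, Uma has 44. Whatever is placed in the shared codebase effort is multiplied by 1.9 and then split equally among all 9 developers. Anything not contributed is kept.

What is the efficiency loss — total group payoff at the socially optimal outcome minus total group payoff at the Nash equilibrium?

323.10 hours

The private return per contributed unit is 1.9/9 = 0.2111 < 1 for every player regardless of endowment, so the Nash equilibrium is zero contribution and the group total is Σ E_j = 55 + 48 + 52 + 37 + 24 + 21 + 26 + 52 + 44 = 359.
Each contributed unit returns 1.900 to the group, so the social optimum is full contribution by everyone: group total = 1.900 × 359 = 682.10.
Efficiency loss = (1.900 − 1) × 359 = 323.10.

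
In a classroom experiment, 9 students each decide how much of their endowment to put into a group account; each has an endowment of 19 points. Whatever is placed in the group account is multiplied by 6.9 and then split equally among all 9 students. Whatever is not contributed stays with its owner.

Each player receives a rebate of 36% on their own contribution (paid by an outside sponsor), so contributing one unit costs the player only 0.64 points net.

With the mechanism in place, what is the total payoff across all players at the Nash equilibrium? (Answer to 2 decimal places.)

1241.46 points

The effective private return per unit is now (6.9/9) / 0.64 = 1.1979 > 1, so every player's dominant strategy flips to full contribution.
At the Nash equilibrium everyone contributes 19. Group total payoff = 9 × (19 × 0.36 + 6.9 × 19) = 1241.46.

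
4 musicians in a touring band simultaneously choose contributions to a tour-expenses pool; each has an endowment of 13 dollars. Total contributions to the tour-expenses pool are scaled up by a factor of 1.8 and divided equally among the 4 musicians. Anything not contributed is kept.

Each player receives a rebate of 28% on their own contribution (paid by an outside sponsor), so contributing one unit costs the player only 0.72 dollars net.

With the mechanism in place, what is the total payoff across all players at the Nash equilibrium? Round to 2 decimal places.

With the mechanism, a contributed unit returns (1.8/4) / 0.72 = 0.6250 per unit of net cost — still below 1 — so contributing 0 remains dominant for every player.
Everyone keeps their endowment and the group total is 4 × 13 = 52.

52.00 dollars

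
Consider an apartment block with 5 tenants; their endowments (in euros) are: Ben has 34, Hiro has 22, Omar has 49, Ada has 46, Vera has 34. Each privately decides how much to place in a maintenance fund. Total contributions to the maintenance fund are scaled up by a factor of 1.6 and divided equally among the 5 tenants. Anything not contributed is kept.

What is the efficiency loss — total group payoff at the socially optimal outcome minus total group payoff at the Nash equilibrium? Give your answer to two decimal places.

111.00 euros

The private return per contributed unit is 1.6/5 = 0.3200 < 1 for every player regardless of endowment, so the Nash equilibrium is zero contribution and the group total is Σ E_j = 34 + 22 + 49 + 46 + 34 = 185.
Each contributed unit returns 1.600 to the group, so the social optimum is full contribution by everyone: group total = 1.600 × 185 = 296.00.
Efficiency loss = (1.600 − 1) × 185 = 111.00.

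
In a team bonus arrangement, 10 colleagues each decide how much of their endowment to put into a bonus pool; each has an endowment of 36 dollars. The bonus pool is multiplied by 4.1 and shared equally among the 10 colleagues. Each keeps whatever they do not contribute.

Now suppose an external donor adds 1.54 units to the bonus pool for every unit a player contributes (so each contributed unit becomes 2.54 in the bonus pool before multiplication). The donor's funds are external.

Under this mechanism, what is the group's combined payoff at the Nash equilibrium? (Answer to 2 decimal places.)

Under the mechanism each unit contributed yields 4.1 × 2.54 / 10 = 1.0414 back to its contributor per unit of net cost, which exceeds 1, making full contribution the dominant choice for everyone.
So the Nash equilibrium is full contribution by all 10; the group earns 4.1 × 2.54 × 360 = 3749.04.

3749.04 dollars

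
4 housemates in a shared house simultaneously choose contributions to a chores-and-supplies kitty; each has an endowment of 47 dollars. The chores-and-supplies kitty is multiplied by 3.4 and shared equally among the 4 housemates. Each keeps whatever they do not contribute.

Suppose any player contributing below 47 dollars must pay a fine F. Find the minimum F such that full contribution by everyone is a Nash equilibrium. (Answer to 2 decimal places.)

7.05 dollars

Given the others contribute fully, the best deviation is to contribute 0 (any partial contribution still incurs the fine and gives up units whose private return 0.8500 is below 1).
Deviating from 47 to 0 saves 47 dollars but forfeits the deviator's share of the drop in the chores-and-supplies kitty: 3.4/4 × 47 = 39.95.
So the deviation gain is 47 − 39.95 = 7.05, and the fine must be at least 7.05 dollars to wipe it out.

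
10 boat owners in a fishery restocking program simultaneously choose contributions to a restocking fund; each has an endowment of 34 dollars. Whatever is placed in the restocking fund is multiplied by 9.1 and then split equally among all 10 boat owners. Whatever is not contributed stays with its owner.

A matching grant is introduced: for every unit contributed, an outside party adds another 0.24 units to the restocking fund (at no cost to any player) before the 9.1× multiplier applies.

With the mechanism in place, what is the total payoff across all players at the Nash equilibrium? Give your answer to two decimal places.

3836.56 dollars

The effective private return per unit is now 9.1 × 1.24 / 10 = 1.1284 > 1, so every player's dominant strategy flips to full contribution.
So the Nash equilibrium is full contribution by all 10; the group earns 9.1 × 1.24 × 340 = 3836.56.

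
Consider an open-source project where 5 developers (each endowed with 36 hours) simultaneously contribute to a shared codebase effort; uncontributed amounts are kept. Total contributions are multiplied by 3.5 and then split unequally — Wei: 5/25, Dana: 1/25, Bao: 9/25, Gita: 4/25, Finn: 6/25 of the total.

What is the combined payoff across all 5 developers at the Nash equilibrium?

Each unit j contributes comes back to j as 3.5 × (j's share), so j prefers to contribute only if that share exceeds 1/3.5 = 0.2857; otherwise keeping the unit dominates.
Only Bao (9/25) clears that bar, contributing 36; the remaining 4 contribute 0. Total contributed: 36.
The shared codebase effort pays out 3.5 × 36 = 126.00 in total (split across the unequal shares, but the aggregate is all that matters for the group sum).
The 4 free-riders keep 36 each, adding 144. Group total = 144 + 126.00 = 270.00.

270.00 hours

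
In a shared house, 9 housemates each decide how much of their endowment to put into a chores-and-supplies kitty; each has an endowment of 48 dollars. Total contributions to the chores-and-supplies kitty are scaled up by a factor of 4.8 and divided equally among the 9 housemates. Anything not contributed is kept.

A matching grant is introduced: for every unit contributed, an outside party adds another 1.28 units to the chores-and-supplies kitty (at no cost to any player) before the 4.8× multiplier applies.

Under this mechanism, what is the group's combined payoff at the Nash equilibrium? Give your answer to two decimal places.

Under the mechanism each unit contributed yields 4.8 × 2.28 / 9 = 1.2160 back to its contributor per unit of net cost, which exceeds 1, making full contribution the dominant choice for everyone.
So the Nash equilibrium is full contribution by all 9; the group earns 4.8 × 2.28 × 432 = 4727.81.

4727.81 dollars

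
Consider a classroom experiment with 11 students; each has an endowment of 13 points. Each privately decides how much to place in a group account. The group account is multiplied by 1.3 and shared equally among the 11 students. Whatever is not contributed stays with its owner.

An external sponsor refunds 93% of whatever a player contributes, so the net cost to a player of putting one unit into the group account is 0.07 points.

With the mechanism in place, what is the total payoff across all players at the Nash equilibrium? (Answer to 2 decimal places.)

Under the mechanism each unit contributed yields (1.3/11) / 0.07 = 1.6883 back to its contributor per unit of net cost, which exceeds 1, making full contribution the dominant choice for everyone.
At the Nash equilibrium everyone contributes 13. Group total payoff = 11 × (13 × 0.93 + 1.3 × 13) = 318.89.

318.89 points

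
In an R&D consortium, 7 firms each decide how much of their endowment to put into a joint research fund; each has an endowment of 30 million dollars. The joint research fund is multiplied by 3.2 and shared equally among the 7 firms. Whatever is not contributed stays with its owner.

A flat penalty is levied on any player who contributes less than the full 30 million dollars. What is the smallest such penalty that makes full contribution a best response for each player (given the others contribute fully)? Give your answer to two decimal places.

16.29 million dollars

Given the others contribute fully, the best deviation is to contribute 0 (any partial contribution still incurs the fine and gives up units whose private return 0.4571 is below 1).
Deviating from 30 to 0 saves 30 million dollars but forfeits the deviator's share of the drop in the joint research fund: 3.2/7 × 30 = 13.71.
So the deviation gain is 30 − 13.71 = 16.29, and the fine must be at least 16.29 million dollars to wipe it out.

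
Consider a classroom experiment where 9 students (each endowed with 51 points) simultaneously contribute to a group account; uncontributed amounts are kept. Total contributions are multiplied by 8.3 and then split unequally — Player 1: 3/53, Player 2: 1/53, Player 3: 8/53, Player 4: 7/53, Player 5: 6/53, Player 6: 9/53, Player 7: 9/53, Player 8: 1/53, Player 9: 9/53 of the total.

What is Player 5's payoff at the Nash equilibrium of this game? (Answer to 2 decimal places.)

290.60 points

Each unit j contributes comes back to j as 8.3 × (j's share), so j prefers to contribute only if that share exceeds 1/8.3 = 0.1205; otherwise keeping the unit dominates.
Player 3, Player 4, Player 6, Player 7 and Player 9 clear that bar, contributing 51 each; the remaining 4 contribute 0. Total contributed: 255.
Player 5 keeps 51 and receives 8.3 × 255 × 6/53 = 239.60 from the group account, for a payoff of 290.60.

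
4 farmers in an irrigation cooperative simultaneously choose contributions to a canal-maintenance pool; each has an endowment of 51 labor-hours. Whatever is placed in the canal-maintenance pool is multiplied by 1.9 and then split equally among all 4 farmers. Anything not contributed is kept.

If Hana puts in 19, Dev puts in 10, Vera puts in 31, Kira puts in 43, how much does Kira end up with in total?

56.93 labor-hours

Total contributed: 19 + 10 + 31 + 43 = 103.
Each receives 1.9 × 103 / 4 = 48.93 from the canal-maintenance pool.
Kira keeps 51 − 43 = 8, so Kira's payoff is 8 + 48.93 = 56.93.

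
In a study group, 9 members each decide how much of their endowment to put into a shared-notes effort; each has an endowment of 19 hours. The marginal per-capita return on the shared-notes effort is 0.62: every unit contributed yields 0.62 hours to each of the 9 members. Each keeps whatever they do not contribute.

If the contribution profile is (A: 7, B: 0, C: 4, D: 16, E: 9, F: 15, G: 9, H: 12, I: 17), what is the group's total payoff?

578.62 hours

Total contributed: 7 + 0 + 4 + 16 + 9 + 15 + 9 + 12 + 17 = 89; total kept: 9 × 19 − 89 = 82.
The shared-notes effort pays out 0.62 × 9 × 89 = 496.62 in aggregate.
Group total = 82 + 496.62 = 578.62.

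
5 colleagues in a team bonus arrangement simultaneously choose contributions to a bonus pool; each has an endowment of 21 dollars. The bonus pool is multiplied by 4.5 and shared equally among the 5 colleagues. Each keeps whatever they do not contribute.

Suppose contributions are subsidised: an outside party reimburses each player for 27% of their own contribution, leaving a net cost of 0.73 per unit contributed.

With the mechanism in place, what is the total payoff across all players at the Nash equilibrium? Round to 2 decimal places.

500.85 dollars

Under the mechanism each unit contributed yields (4.5/5) / 0.73 = 1.2329 back to its contributor per unit of net cost, which exceeds 1, making full contribution the dominant choice for everyone.
At the Nash equilibrium everyone contributes 21. Group total payoff = 5 × (21 × 0.27 + 4.5 × 21) = 500.85.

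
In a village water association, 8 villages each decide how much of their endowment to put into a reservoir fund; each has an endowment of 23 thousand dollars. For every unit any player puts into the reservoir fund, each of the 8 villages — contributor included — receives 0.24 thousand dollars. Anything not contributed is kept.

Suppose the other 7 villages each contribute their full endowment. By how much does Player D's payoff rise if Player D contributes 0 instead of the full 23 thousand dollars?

Switching from a contribution of 23 to 0 lets Player D keep an extra 23 thousand dollars, but lowers the reservoir fund by 23, which costs Player D their own share of that drop: 0.24 × 23 = 5.52.
Net gain = 23 − 5.52 = 17.48. The private return per contributed unit (0.24) is below 1, so free-riding is indeed the best response regardless of what the others do.

17.48 thousand dollars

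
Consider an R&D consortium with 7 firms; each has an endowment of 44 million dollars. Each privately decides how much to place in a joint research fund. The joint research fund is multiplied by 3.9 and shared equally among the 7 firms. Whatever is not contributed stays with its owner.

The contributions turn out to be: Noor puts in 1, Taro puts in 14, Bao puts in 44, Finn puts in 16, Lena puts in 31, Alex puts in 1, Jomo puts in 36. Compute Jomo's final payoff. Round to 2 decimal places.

Total contributed: 1 + 14 + 44 + 16 + 31 + 1 + 36 = 143.
Each receives 3.9 × 143 / 7 = 79.67 from the joint research fund.
Jomo keeps 44 − 36 = 8, so Jomo's payoff is 8 + 79.67 = 87.67.

87.67 million dollars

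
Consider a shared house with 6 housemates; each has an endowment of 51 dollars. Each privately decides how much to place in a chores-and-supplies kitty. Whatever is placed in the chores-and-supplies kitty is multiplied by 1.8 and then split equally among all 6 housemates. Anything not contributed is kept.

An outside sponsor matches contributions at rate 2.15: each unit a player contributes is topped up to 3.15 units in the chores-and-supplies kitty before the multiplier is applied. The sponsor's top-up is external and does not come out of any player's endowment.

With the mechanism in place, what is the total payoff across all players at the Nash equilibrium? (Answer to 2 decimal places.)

With the mechanism, a contributed unit returns 1.8 × 3.15 / 6 = 0.9450 per unit of net cost — still below 1 — so contributing 0 remains dominant for every player.
Everyone keeps their endowment and the group total is 6 × 51 = 306.

306.00 dollars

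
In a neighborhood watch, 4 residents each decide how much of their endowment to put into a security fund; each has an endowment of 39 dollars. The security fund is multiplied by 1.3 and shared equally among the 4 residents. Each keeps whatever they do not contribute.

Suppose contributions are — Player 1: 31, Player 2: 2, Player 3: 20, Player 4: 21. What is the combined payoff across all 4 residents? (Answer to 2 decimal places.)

178.20 dollars

Total contributed: 31 + 2 + 20 + 21 = 74; total kept: 4 × 39 − 74 = 82.
The security fund pays out 1.3 × 74 = 96.20 in aggregate.
Group total = 82 + 96.20 = 178.20.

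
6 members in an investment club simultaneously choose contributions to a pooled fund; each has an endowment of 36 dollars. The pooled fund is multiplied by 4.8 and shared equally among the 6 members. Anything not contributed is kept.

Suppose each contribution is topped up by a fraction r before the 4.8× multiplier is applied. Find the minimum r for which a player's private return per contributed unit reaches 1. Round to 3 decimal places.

With matching at rate r, one contributed unit becomes (1 + r) in the pooled fund and returns 4.8 × (1 + r) / 6 to the contributor.
Setting this equal to 1: 1 + r = 6/4.8 = 1.2500.
So the minimum matching rate is r = 1.2500 − 1 = 0.250.

0.250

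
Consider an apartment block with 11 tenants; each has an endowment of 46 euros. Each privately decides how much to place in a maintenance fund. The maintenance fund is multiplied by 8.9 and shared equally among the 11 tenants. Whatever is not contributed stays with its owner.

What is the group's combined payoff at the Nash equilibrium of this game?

Each contributed unit returns 8.9/11 = 0.8091 to its contributor — below 1 — so contributing 0 is dominant for every player. At the Nash equilibrium everyone keeps their 46, and the group total is 11 × 46 = 506.

506.00 euros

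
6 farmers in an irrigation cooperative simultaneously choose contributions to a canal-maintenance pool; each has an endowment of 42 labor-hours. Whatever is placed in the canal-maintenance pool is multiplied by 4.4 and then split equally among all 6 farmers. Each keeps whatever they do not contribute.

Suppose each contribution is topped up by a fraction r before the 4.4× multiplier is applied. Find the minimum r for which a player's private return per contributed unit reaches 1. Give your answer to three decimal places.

With matching at rate r, one contributed unit becomes (1 + r) in the canal-maintenance pool and returns 4.4 × (1 + r) / 6 to the contributor.
Setting this equal to 1: 1 + r = 6/4.4 = 1.3636.
So the minimum matching rate is r = 1.3636 − 1 = 0.364.

0.364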